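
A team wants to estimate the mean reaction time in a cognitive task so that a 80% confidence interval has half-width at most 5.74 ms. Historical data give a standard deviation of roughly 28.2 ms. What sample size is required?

40

For a mean, the margin of error is E = z·σ/√n, so n = (zσ/E)².
At 80% confidence, z = 1.282.
n = (1.282 × 28.2 / 5.74)² = 39.67
Round up: n = 40.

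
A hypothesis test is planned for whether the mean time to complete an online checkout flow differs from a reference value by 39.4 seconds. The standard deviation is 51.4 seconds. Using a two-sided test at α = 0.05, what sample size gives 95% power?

For a one-sample z-test, n = ((z_{α/2} + z_β)·σ/δ)².
z_{α/2} = 1.960 (two-sided α = 0.05); z_β = 1.645 (power 95% → β = 0.05).
n = (3.605 × 51.4 / 39.4)² = 22.12
Round up: n = 23.

23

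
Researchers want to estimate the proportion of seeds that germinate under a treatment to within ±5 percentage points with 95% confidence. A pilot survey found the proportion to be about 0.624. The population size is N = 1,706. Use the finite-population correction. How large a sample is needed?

298

For a proportion with margin E = 0.05 at 95% confidence, z = 1.960.
n = p̂(1−p̂)(z/E)² = 0.624 × 0.376 × (1.960/0.05)² = 360.53 — call this n₀.
Finite-population correction with N = 1,706: n = n₀ / (1 + (n₀−1)/N) = 360.53 / 1.211 = 297.71
Round up: n = 298.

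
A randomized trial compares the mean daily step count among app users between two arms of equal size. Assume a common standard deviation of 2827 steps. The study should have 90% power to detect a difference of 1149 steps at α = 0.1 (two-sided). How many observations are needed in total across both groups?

208 total

For two equal groups, n per group = 2·((z_{α/2} + z_β)·σ/δ)².
z_{α/2} = 1.645; z_β = 1.282 (power 90%).
n = 2 × (2.927 × 2827 / 1149)² = 2 × 51.86 = 103.72
Round up: n = 104 per group.
Total across both groups: 2 × 104 = 208.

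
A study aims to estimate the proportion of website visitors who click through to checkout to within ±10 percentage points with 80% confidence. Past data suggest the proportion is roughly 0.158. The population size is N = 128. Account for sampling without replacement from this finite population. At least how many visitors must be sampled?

For a proportion with margin E = 0.1 at 80% confidence, z = 1.282.
n = p̂(1−p̂)(z/E)² = 0.158 × 0.842 × (1.282/0.1)² = 21.86 — call this n₀.
Finite-population correction with N = 128: n = n₀ / (1 + (n₀−1)/N) = 21.86 / 1.163 = 18.80
Round up: n = 19.

19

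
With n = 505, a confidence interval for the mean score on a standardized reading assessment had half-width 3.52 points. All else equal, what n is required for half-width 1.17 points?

Margin of error scales as 1/√n, so n₂ = n₁·(E₁/E₂)².
n₂ = 505 × (3.52/1.17)² = 505 × 9.051 = 4570.76
Round up: n₂ = 4571.

n = 4571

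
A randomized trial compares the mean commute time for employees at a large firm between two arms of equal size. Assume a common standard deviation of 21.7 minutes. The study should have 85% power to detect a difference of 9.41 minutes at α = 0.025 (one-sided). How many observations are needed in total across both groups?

192 total

For two equal groups, n per group = 2·((z_α + z_β)·σ/δ)².
z_α = 1.960; z_β = 1.036 (power 85%).
n = 2 × (2.996 × 21.7 / 9.41)² = 2 × 47.73 = 95.46
Round up: n = 96 per group.
Total across both groups: 2 × 96 = 192.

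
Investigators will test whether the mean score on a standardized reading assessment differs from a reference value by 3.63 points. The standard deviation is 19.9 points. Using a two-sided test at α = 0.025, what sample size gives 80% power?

For a one-sample z-test, n = ((z_{α/2} + z_β)·σ/δ)².
z_{α/2} = 2.241 (two-sided α = 0.025); z_β = 0.842 (power 80% → β = 0.2).
n = (3.083 × 19.9 / 3.63)² = 285.65
Round up: n = 286.

286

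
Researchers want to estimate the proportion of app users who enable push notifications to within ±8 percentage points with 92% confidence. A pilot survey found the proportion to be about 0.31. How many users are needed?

For a proportion with margin E = 0.08 at 92% confidence, z = 1.751.
n = p̂(1−p̂)(z/E)² = 0.31 × 0.69 × (1.751/0.08)² = 102.47
Round up: n = 103.

103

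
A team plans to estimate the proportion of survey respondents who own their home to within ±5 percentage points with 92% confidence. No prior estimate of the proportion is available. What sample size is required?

For a proportion with margin E = 0.05 at 92% confidence, z = 1.751.
With no prior estimate, use p = 0.5, which maximizes p(1−p) at 0.25.
n = 0.25 × (z/E)² = 0.25 × (1.751/0.05)² = 306.60
Round up: n = 307.

307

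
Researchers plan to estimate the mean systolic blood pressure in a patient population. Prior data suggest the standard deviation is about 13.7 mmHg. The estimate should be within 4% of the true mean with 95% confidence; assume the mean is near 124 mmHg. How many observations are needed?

30

For a mean, the margin of error is E = z·σ/√n, so n = (zσ/E)².
At 95% confidence, z = 1.960.
E = 4% of 124 = 4.96 mmHg.
n = (1.960 × 13.7 / 4.96)² = 29.31
Round up: n = 30.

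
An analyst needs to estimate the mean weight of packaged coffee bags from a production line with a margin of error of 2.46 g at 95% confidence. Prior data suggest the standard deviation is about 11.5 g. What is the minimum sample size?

84

For a mean, the margin of error is E = z·σ/√n, so n = (zσ/E)².
At 95% confidence, z = 1.960.
n = (1.960 × 11.5 / 2.46)² = 83.95
Round up: n = 84.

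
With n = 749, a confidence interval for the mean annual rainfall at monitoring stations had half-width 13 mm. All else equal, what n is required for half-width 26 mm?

188

Margin of error scales as 1/√n, so n₂ = n₁·(E₁/E₂)².
n₂ = 749 × (13/26)² = 749 × 0.25 = 187.25
Round up: n₂ = 188.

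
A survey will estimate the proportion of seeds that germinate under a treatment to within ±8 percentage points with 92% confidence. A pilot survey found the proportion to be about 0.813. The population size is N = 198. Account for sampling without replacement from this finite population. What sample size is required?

54

For a proportion with margin E = 0.08 at 92% confidence, z = 1.751.
n = p̂(1−p̂)(z/E)² = 0.813 × 0.187 × (1.751/0.08)² = 72.83 — call this n₀.
Finite-population correction with N = 198: n = n₀ / (1 + (n₀−1)/N) = 72.83 / 1.363 = 53.43
Round up: n = 54.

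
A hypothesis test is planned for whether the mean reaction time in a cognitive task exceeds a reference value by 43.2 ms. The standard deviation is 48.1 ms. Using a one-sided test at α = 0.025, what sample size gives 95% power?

n = 17

For a one-sample z-test, n = ((z_α + z_β)·σ/δ)².
z_α = 1.960 (one-sided α = 0.025); z_β = 1.645 (power 95% → β = 0.05).
n = (3.605 × 48.1 / 43.2)² = 16.11
Round up: n = 17.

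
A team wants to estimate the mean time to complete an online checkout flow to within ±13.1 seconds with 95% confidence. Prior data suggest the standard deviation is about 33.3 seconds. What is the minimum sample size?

For a mean, the margin of error is E = z·σ/√n, so n = (zσ/E)².
At 95% confidence, z = 1.960.
n = (1.960 × 33.3 / 13.1)² = 24.82
Round up: n = 25.

25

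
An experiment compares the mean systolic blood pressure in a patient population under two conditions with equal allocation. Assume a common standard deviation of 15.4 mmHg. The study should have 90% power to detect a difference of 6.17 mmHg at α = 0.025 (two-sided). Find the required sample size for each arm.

For two equal groups, n per group = 2·((z_{α/2} + z_β)·σ/δ)².
z_{α/2} = 2.241; z_β = 1.282 (power 90%).
n = 2 × (3.523 × 15.4 / 6.17)² = 2 × 77.32 = 154.64
Round up: n = 155 per group.

155 per group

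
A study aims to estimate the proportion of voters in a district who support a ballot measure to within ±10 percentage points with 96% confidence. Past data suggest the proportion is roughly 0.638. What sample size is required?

98

For a proportion with margin E = 0.1 at 96% confidence, z = 2.054.
n = p̂(1−p̂)(z/E)² = 0.638 × 0.362 × (2.054/0.1)² = 97.44
Round up: n = 98.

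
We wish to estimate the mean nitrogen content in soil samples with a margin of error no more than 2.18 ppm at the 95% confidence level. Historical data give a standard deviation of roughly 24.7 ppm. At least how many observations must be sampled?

494

For a mean, the margin of error is E = z·σ/√n, so n = (zσ/E)².
At 95% confidence, z = 1.960.
n = (1.960 × 24.7 / 2.18)² = 493.17
Round up: n = 494.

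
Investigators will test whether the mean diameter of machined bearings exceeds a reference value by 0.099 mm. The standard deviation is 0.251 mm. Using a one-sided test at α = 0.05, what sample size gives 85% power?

For a one-sample z-test, n = ((z_α + z_β)·σ/δ)².
z_α = 1.645 (one-sided α = 0.05); z_β = 1.036 (power 85% → β = 0.15).
n = (2.681 × 0.251 / 0.099)² = 46.20
Round up: n = 47.

n = 47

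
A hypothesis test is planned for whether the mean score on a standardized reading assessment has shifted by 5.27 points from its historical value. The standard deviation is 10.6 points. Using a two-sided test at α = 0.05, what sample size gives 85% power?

For a one-sample z-test, n = ((z_{α/2} + z_β)·σ/δ)².
z_{α/2} = 1.960 (two-sided α = 0.05); z_β = 1.036 (power 85% → β = 0.15).
n = (2.996 × 10.6 / 5.27)² = 36.31
Round up: n = 37.

37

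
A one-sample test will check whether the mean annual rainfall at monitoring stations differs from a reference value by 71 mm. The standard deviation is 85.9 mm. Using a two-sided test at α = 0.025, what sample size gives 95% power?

n = 23

For a one-sample z-test, n = ((z_{α/2} + z_β)·σ/δ)².
z_{α/2} = 2.241 (two-sided α = 0.025); z_β = 1.645 (power 95% → β = 0.05).
n = (3.886 × 85.9 / 71)² = 22.10
Round up: n = 23.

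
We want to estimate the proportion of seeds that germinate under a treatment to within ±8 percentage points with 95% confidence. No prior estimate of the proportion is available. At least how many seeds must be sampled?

n = 151

For a proportion with margin E = 0.08 at 95% confidence, z = 1.960.
With no prior estimate, use p = 0.5, which maximizes p(1−p) at 0.25.
n = 0.25 × (z/E)² = 0.25 × (1.960/0.08)² = 150.06
Round up: n = 151.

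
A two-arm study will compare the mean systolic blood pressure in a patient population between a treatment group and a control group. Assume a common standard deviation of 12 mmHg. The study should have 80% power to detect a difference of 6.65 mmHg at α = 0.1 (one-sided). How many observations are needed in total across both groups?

For two equal groups, n per group = 2·((z_α + z_β)·σ/δ)².
z_α = 1.282; z_β = 0.842 (power 80%).
n = 2 × (2.124 × 12 / 6.65)² = 2 × 14.69 = 29.38
Round up: n = 30 per group.
Total across both groups: 2 × 30 = 60.

60 total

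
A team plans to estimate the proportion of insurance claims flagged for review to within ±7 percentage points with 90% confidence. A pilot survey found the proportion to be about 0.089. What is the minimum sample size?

For a proportion with margin E = 0.07 at 90% confidence, z = 1.645.
n = p̂(1−p̂)(z/E)² = 0.089 × 0.911 × (1.645/0.07)² = 44.78
Round up: n = 45.

n = 45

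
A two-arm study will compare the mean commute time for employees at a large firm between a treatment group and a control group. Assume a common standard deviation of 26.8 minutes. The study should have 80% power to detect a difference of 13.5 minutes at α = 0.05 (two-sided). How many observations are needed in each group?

For two equal groups, n per group = 2·((z_{α/2} + z_β)·σ/δ)².
z_{α/2} = 1.960; z_β = 0.842 (power 80%).
n = 2 × (2.802 × 26.8 / 13.5)² = 2 × 30.94 = 61.88
Round up: n = 62 per group.

62 per group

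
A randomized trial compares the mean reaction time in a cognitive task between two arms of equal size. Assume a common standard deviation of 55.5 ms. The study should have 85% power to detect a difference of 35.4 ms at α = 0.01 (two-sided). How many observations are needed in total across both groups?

For two equal groups, n per group = 2·((z_{α/2} + z_β)·σ/δ)².
z_{α/2} = 2.576; z_β = 1.036 (power 85%).
n = 2 × (3.612 × 55.5 / 35.4)² = 2 × 32.07 = 64.14
Round up: n = 65 per group.
Total across both groups: 2 × 65 = 130.

130 total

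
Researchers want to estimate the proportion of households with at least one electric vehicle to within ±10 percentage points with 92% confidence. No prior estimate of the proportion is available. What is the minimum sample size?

For a proportion with margin E = 0.1 at 92% confidence, z = 1.751.
With no prior estimate, use p = 0.5, which maximizes p(1−p) at 0.25.
n = 0.25 × (z/E)² = 0.25 × (1.751/0.1)² = 76.65
Round up: n = 77.

77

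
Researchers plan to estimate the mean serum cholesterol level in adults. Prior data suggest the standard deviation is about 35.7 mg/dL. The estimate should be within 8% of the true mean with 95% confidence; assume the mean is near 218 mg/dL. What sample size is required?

For a mean, the margin of error is E = z·σ/√n, so n = (zσ/E)².
At 95% confidence, z = 1.960.
E = 8% of 218 = 17.44 mg/dL.
n = (1.960 × 35.7 / 17.44)² = 16.10
Round up: n = 17.

17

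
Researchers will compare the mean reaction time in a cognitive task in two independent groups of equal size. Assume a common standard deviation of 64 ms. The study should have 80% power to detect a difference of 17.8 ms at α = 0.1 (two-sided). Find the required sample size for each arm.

For two equal groups, n per group = 2·((z_{α/2} + z_β)·σ/δ)².
z_{α/2} = 1.645; z_β = 0.842 (power 80%).
n = 2 × (2.487 × 64 / 17.8)² = 2 × 79.96 = 159.92
Round up: n = 160 per group.

160 per group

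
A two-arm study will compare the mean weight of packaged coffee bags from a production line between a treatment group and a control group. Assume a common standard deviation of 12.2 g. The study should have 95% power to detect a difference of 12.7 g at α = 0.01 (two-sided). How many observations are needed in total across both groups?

For two equal groups, n per group = 2·((z_{α/2} + z_β)·σ/δ)².
z_{α/2} = 2.576; z_β = 1.645 (power 95%).
n = 2 × (4.221 × 12.2 / 12.7)² = 2 × 16.44 = 32.88
Round up: n = 33 per group.
Total across both groups: 2 × 33 = 66.

66 total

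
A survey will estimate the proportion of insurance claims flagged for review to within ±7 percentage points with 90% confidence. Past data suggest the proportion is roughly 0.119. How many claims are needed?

For a proportion with margin E = 0.07 at 90% confidence, z = 1.645.
n = p̂(1−p̂)(z/E)² = 0.119 × 0.881 × (1.645/0.07)² = 57.90
Round up: n = 58.

n = 58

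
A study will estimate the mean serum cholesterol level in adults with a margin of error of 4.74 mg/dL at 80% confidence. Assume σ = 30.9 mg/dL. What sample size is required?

For a mean, the margin of error is E = z·σ/√n, so n = (zσ/E)².
At 80% confidence, z = 1.282.
n = (1.282 × 30.9 / 4.74)² = 69.85
Round up: n = 70.

70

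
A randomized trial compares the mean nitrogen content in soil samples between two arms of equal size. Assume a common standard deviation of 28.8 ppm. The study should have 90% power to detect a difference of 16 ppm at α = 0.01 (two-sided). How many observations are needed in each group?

97 per group

For two equal groups, n per group = 2·((z_{α/2} + z_β)·σ/δ)².
z_{α/2} = 2.576; z_β = 1.282 (power 90%).
n = 2 × (3.858 × 28.8 / 16)² = 2 × 48.22 = 96.44
Round up: n = 97 per group.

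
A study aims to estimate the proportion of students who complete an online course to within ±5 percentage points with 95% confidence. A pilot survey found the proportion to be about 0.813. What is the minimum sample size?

For a proportion with margin E = 0.05 at 95% confidence, z = 1.960.
n = p̂(1−p̂)(z/E)² = 0.813 × 0.187 × (1.960/0.05)² = 233.62
Round up: n = 234.

234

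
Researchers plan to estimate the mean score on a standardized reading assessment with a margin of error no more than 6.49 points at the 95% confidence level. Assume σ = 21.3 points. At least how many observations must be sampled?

n = 42

For a mean, the margin of error is E = z·σ/√n, so n = (zσ/E)².
At 95% confidence, z = 1.960.
n = (1.960 × 21.3 / 6.49)² = 41.38
Round up: n = 42.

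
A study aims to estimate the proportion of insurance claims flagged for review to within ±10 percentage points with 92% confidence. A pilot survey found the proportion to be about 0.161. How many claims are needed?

n = 42

For a proportion with margin E = 0.1 at 92% confidence, z = 1.751.
n = p̂(1−p̂)(z/E)² = 0.161 × 0.839 × (1.751/0.1)² = 41.42
Round up: n = 42.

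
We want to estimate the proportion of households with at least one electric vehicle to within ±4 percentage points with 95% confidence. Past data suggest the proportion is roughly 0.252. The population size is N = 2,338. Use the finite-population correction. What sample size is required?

380

For a proportion with margin E = 0.04 at 95% confidence, z = 1.960.
n = p̂(1−p̂)(z/E)² = 0.252 × 0.748 × (1.960/0.04)² = 452.58 — call this n₀.
Finite-population correction with N = 2,338: n = n₀ / (1 + (n₀−1)/N) = 452.58 / 1.193 = 379.36
Round up: n = 380.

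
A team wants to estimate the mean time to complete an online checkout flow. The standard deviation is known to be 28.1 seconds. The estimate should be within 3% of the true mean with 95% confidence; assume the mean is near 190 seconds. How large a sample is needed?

For a mean, the margin of error is E = z·σ/√n, so n = (zσ/E)².
At 95% confidence, z = 1.960.
E = 3% of 190 = 5.7 seconds.
n = (1.960 × 28.1 / 5.7)² = 93.36
Round up: n = 94.

94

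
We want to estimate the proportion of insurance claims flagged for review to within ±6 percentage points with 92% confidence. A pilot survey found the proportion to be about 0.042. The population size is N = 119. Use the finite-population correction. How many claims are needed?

For a proportion with margin E = 0.06 at 92% confidence, z = 1.751.
n = p̂(1−p̂)(z/E)² = 0.042 × 0.958 × (1.751/0.06)² = 34.27 — call this n₀.
Finite-population correction with N = 119: n = n₀ / (1 + (n₀−1)/N) = 34.27 / 1.28 = 26.77
Round up: n = 27.

27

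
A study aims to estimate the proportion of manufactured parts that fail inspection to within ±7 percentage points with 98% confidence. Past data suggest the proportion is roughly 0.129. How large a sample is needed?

For a proportion with margin E = 0.07 at 98% confidence, z = 2.326.
n = p̂(1−p̂)(z/E)² = 0.129 × 0.871 × (2.326/0.07)² = 124.06
Round up: n = 125.

n = 125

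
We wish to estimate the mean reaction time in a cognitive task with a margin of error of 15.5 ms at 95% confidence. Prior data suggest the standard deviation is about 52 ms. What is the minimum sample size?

For a mean, the margin of error is E = z·σ/√n, so n = (zσ/E)².
At 95% confidence, z = 1.960.
n = (1.960 × 52 / 15.5)² = 43.24
Round up: n = 44.

44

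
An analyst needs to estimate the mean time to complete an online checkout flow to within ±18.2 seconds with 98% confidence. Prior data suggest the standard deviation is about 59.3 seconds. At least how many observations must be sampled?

For a mean, the margin of error is E = z·σ/√n, so n = (zσ/E)².
At 98% confidence, z = 2.326.
n = (2.326 × 59.3 / 18.2)² = 57.44
Round up: n = 58.

58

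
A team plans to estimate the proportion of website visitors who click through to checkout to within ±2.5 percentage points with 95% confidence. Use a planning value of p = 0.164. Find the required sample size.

843

For a proportion with margin E = 0.025 at 95% confidence, z = 1.960.
n = p̂(1−p̂)(z/E)² = 0.164 × 0.836 × (1.960/0.025)² = 842.72
Round up: n = 843.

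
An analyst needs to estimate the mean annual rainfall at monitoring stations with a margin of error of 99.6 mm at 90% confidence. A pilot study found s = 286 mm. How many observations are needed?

For a mean, the margin of error is E = z·σ/√n, so n = (zσ/E)².
At 90% confidence, z = 1.645.
n = (1.645 × 286 / 99.6)² = 22.31
Round up: n = 23.

23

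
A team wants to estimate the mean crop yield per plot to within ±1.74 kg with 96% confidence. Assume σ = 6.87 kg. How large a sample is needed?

For a mean, the margin of error is E = z·σ/√n, so n = (zσ/E)².
At 96% confidence, z = 2.054.
n = (2.054 × 6.87 / 1.74)² = 65.77
Round up: n = 66.

66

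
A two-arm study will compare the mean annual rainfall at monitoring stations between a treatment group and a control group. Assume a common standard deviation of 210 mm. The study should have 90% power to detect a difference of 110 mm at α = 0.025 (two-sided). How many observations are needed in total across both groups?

182 total

For two equal groups, n per group = 2·((z_{α/2} + z_β)·σ/δ)².
z_{α/2} = 2.241; z_β = 1.282 (power 90%).
n = 2 × (3.523 × 210 / 110)² = 2 × 45.24 = 90.48
Round up: n = 91 per group.
Total across both groups: 2 × 91 = 182.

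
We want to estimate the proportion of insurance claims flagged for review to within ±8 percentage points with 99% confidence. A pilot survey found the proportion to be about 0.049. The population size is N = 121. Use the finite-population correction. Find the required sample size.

For a proportion with margin E = 0.08 at 99% confidence, z = 2.576.
n = p̂(1−p̂)(z/E)² = 0.049 × 0.951 × (2.576/0.08)² = 48.32 — call this n₀.
Finite-population correction with N = 121: n = n₀ / (1 + (n₀−1)/N) = 48.32 / 1.391 = 34.74
Round up: n = 35.

35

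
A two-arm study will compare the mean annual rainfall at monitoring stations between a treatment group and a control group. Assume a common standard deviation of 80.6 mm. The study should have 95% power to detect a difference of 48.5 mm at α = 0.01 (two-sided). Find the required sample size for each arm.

For two equal groups, n per group = 2·((z_{α/2} + z_β)·σ/δ)².
z_{α/2} = 2.576; z_β = 1.645 (power 95%).
n = 2 × (4.221 × 80.6 / 48.5)² = 2 × 49.21 = 98.42
Round up: n = 99 per group.

99 per group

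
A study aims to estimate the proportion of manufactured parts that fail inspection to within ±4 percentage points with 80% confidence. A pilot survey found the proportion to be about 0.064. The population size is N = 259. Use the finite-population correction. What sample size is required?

For a proportion with margin E = 0.04 at 80% confidence, z = 1.282.
n = p̂(1−p̂)(z/E)² = 0.064 × 0.936 × (1.282/0.04)² = 61.53 — call this n₀.
Finite-population correction with N = 259: n = n₀ / (1 + (n₀−1)/N) = 61.53 / 1.234 = 49.86
Round up: n = 50.

n = 50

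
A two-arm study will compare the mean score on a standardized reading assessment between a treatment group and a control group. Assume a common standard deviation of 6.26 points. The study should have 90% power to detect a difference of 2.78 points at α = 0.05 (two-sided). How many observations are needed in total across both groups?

For two equal groups, n per group = 2·((z_{α/2} + z_β)·σ/δ)².
z_{α/2} = 1.960; z_β = 1.282 (power 90%).
n = 2 × (3.242 × 6.26 / 2.78)² = 2 × 53.29 = 106.58
Round up: n = 107 per group.
Total across both groups: 2 × 107 = 214.

214 total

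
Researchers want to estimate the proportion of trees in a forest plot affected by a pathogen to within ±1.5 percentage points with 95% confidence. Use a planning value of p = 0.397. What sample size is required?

4088

For a proportion with margin E = 0.015 at 95% confidence, z = 1.960.
n = p̂(1−p̂)(z/E)² = 0.397 × 0.603 × (1.960/0.015)² = 4087.31
Round up: n = 4088.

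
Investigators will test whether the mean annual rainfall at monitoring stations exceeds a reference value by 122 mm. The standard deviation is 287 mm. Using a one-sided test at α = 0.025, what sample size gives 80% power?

44

For a one-sample z-test, n = ((z_α + z_β)·σ/δ)².
z_α = 1.960 (one-sided α = 0.025); z_β = 0.842 (power 80% → β = 0.2).
n = (2.802 × 287 / 122)² = 43.45
Round up: n = 44.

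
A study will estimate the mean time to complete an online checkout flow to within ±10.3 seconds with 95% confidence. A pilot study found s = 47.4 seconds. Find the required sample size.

For a mean, the margin of error is E = z·σ/√n, so n = (zσ/E)².
At 95% confidence, z = 1.960.
n = (1.960 × 47.4 / 10.3)² = 81.36
Round up: n = 82.

82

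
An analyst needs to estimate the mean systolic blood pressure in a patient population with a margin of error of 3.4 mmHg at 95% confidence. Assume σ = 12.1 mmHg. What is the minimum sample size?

n = 49

For a mean, the margin of error is E = z·σ/√n, so n = (zσ/E)².
At 95% confidence, z = 1.960.
n = (1.960 × 12.1 / 3.4)² = 48.65
Round up: n = 49.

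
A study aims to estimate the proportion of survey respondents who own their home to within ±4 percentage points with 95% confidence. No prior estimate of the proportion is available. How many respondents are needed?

601

For a proportion with margin E = 0.04 at 95% confidence, z = 1.960.
With no prior estimate, use p = 0.5, which maximizes p(1−p) at 0.25.
n = 0.25 × (z/E)² = 0.25 × (1.960/0.04)² = 600.25
Round up: n = 601.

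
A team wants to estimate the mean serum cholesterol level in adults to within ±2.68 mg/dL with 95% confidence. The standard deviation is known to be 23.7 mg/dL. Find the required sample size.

For a mean, the margin of error is E = z·σ/√n, so n = (zσ/E)².
At 95% confidence, z = 1.960.
n = (1.960 × 23.7 / 2.68)² = 300.43
Round up: n = 301.

301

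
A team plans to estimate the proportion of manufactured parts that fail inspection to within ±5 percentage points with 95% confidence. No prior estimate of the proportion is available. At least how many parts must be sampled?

385

For a proportion with margin E = 0.05 at 95% confidence, z = 1.960.
With no prior estimate, use p = 0.5, which maximizes p(1−p) at 0.25.
n = 0.25 × (z/E)² = 0.25 × (1.960/0.05)² = 384.16
Round up: n = 385.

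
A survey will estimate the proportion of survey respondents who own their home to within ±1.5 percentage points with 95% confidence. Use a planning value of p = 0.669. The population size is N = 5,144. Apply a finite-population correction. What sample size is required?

2180

For a proportion with margin E = 0.015 at 95% confidence, z = 1.960.
n = p̂(1−p̂)(z/E)² = 0.669 × 0.331 × (1.960/0.015)² = 3780.80 — call this n₀.
Finite-population correction with N = 5,144: n = n₀ / (1 + (n₀−1)/N) = 3780.80 / 1.735 = 2179.14
Round up: n = 2180.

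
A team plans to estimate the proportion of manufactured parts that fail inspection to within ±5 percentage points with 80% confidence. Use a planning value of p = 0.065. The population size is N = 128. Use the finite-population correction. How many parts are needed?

For a proportion with margin E = 0.05 at 80% confidence, z = 1.282.
n = p̂(1−p̂)(z/E)² = 0.065 × 0.935 × (1.282/0.05)² = 39.95 — call this n₀.
Finite-population correction with N = 128: n = n₀ / (1 + (n₀−1)/N) = 39.95 / 1.304 = 30.64
Round up: n = 31.

n = 31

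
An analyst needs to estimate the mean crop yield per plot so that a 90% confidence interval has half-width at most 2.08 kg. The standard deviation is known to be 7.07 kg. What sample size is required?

For a mean, the margin of error is E = z·σ/√n, so n = (zσ/E)².
At 90% confidence, z = 1.645.
n = (1.645 × 7.07 / 2.08)² = 31.26
Round up: n = 32.

32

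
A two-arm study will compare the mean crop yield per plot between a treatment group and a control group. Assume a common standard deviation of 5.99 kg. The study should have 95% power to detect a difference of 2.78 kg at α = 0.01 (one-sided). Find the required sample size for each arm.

147 per group

For two equal groups, n per group = 2·((z_α + z_β)·σ/δ)².
z_α = 2.326; z_β = 1.645 (power 95%).
n = 2 × (3.971 × 5.99 / 2.78)² = 2 × 73.21 = 146.42
Round up: n = 147 per group.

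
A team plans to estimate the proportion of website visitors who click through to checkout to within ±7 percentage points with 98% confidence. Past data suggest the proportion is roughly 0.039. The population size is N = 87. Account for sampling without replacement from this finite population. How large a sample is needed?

For a proportion with margin E = 0.07 at 98% confidence, z = 2.326.
n = p̂(1−p̂)(z/E)² = 0.039 × 0.961 × (2.326/0.07)² = 41.38 — call this n₀.
Finite-population correction with N = 87: n = n₀ / (1 + (n₀−1)/N) = 41.38 / 1.464 = 28.27
Round up: n = 29.

29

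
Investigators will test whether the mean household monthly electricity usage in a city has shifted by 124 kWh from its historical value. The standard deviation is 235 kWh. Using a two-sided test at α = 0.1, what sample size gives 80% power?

23

For a one-sample z-test, n = ((z_{α/2} + z_β)·σ/δ)².
z_{α/2} = 1.645 (two-sided α = 0.1); z_β = 0.842 (power 80% → β = 0.2).
n = (2.487 × 235 / 124)² = 22.21
Round up: n = 23.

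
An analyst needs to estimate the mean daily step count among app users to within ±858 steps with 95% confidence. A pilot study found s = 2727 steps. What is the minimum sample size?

For a mean, the margin of error is E = z·σ/√n, so n = (zσ/E)².
At 95% confidence, z = 1.960.
n = (1.960 × 2727 / 858)² = 38.81
Round up: n = 39.

39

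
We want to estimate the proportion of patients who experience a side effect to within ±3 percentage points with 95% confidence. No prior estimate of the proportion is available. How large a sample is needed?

n = 1068

For a proportion with margin E = 0.03 at 95% confidence, z = 1.960.
With no prior estimate, use p = 0.5, which maximizes p(1−p) at 0.25.
n = 0.25 × (z/E)² = 0.25 × (1.960/0.03)² = 1067.11
Round up: n = 1068.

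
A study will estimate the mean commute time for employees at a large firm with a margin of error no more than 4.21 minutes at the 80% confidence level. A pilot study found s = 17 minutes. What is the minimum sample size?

For a mean, the margin of error is E = z·σ/√n, so n = (zσ/E)².
At 80% confidence, z = 1.282.
n = (1.282 × 17 / 4.21)² = 26.80
Round up: n = 27.

n = 27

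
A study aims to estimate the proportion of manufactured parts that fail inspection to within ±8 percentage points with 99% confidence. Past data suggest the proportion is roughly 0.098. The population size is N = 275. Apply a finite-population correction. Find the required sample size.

69

For a proportion with margin E = 0.08 at 99% confidence, z = 2.576.
n = p̂(1−p̂)(z/E)² = 0.098 × 0.902 × (2.576/0.08)² = 91.65 — call this n₀.
Finite-population correction with N = 275: n = n₀ / (1 + (n₀−1)/N) = 91.65 / 1.33 = 68.91
Round up: n = 69.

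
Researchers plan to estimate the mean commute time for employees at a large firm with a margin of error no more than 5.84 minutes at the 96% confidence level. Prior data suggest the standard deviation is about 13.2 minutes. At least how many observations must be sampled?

n = 22

For a mean, the margin of error is E = z·σ/√n, so n = (zσ/E)².
At 96% confidence, z = 2.054.
n = (2.054 × 13.2 / 5.84)² = 21.55
Round up: n = 22.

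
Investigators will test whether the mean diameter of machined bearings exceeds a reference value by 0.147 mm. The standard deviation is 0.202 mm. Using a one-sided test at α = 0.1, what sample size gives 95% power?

For a one-sample z-test, n = ((z_α + z_β)·σ/δ)².
z_α = 1.282 (one-sided α = 0.1); z_β = 1.645 (power 95% → β = 0.05).
n = (2.927 × 0.202 / 0.147)² = 16.18
Round up: n = 17.

17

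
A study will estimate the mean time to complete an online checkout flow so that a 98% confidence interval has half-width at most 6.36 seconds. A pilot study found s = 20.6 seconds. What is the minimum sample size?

For a mean, the margin of error is E = z·σ/√n, so n = (zσ/E)².
At 98% confidence, z = 2.326.
n = (2.326 × 20.6 / 6.36)² = 56.76
Round up: n = 57.

n = 57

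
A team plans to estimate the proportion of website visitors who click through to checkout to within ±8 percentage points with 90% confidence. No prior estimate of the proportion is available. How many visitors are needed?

For a proportion with margin E = 0.08 at 90% confidence, z = 1.645.
With no prior estimate, use p = 0.5, which maximizes p(1−p) at 0.25.
n = 0.25 × (z/E)² = 0.25 × (1.645/0.08)² = 105.70
Round up: n = 106.

106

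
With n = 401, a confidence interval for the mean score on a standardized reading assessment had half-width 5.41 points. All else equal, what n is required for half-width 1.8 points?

n = 3623

Margin of error scales as 1/√n, so n₂ = n₁·(E₁/E₂)².
n₂ = 401 × (5.41/1.8)² = 401 × 9.033 = 3622.23
Round up: n₂ = 3623.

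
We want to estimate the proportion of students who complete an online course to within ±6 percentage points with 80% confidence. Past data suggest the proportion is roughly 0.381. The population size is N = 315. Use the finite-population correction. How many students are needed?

For a proportion with margin E = 0.06 at 80% confidence, z = 1.282.
n = p̂(1−p̂)(z/E)² = 0.381 × 0.619 × (1.282/0.06)² = 107.67 — call this n₀.
Finite-population correction with N = 315: n = n₀ / (1 + (n₀−1)/N) = 107.67 / 1.339 = 80.41
Round up: n = 81.

81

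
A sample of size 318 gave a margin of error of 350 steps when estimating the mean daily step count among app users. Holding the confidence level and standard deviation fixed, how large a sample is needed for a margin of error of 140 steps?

1988

Margin of error scales as 1/√n, so n₂ = n₁·(E₁/E₂)².
n₂ = 318 × (350/140)² = 318 × 6.25 = 1987.50
Round up: n₂ = 1988.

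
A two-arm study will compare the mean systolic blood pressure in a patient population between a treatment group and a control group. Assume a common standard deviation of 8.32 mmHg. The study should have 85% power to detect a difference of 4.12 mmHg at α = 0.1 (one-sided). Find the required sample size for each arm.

For two equal groups, n per group = 2·((z_α + z_β)·σ/δ)².
z_α = 1.282; z_β = 1.036 (power 85%).
n = 2 × (2.318 × 8.32 / 4.12)² = 2 × 21.91 = 43.82
Round up: n = 44 per group.

44 per group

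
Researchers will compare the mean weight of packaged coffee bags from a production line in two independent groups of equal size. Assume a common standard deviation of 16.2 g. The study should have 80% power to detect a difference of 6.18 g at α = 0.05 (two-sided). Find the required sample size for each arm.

For two equal groups, n per group = 2·((z_{α/2} + z_β)·σ/δ)².
z_{α/2} = 1.960; z_β = 0.842 (power 80%).
n = 2 × (2.802 × 16.2 / 6.18)² = 2 × 53.95 = 107.90
Round up: n = 108 per group.

108 per group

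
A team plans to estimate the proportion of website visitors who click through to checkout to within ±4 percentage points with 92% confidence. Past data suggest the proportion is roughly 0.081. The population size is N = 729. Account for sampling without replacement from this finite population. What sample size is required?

For a proportion with margin E = 0.04 at 92% confidence, z = 1.751.
n = p̂(1−p̂)(z/E)² = 0.081 × 0.919 × (1.751/0.04)² = 142.64 — call this n₀.
Finite-population correction with N = 729: n = n₀ / (1 + (n₀−1)/N) = 142.64 / 1.194 = 119.46
Round up: n = 120.

120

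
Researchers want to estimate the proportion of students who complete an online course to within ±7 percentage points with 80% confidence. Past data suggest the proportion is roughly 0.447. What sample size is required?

For a proportion with margin E = 0.07 at 80% confidence, z = 1.282.
n = p̂(1−p̂)(z/E)² = 0.447 × 0.553 × (1.282/0.07)² = 82.91
Round up: n = 83.

83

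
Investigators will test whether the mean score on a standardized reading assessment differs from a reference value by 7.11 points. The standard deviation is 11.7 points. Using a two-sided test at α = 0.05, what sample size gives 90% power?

29

For a one-sample z-test, n = ((z_{α/2} + z_β)·σ/δ)².
z_{α/2} = 1.960 (two-sided α = 0.05); z_β = 1.282 (power 90% → β = 0.1).
n = (3.242 × 11.7 / 7.11)² = 28.46
Round up: n = 29.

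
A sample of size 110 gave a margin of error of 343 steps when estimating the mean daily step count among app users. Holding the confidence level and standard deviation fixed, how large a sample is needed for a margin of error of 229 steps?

Margin of error scales as 1/√n, so n₂ = n₁·(E₁/E₂)².
n₂ = 110 × (343/229)² = 110 × 2.243 = 246.73
Round up: n₂ = 247.

247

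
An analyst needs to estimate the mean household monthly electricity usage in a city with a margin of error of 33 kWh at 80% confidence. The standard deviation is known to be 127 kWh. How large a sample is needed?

25

For a mean, the margin of error is E = z·σ/√n, so n = (zσ/E)².
At 80% confidence, z = 1.282.
n = (1.282 × 127 / 33)² = 24.34
Round up: n = 25.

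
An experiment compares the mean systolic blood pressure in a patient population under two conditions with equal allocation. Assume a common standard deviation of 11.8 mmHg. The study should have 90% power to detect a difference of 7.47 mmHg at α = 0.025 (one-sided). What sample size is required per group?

For two equal groups, n per group = 2·((z_α + z_β)·σ/δ)².
z_α = 1.960; z_β = 1.282 (power 90%).
n = 2 × (3.242 × 11.8 / 7.47)² = 2 × 26.23 = 52.46
Round up: n = 53 per group.

53 per group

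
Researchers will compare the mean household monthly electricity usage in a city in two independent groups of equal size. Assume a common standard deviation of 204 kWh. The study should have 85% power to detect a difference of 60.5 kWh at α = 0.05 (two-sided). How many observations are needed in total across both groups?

410 total

For two equal groups, n per group = 2·((z_{α/2} + z_β)·σ/δ)².
z_{α/2} = 1.960; z_β = 1.036 (power 85%).
n = 2 × (2.996 × 204 / 60.5)² = 2 × 102.05 = 204.10
Round up: n = 205 per group.
Total across both groups: 2 × 205 = 410.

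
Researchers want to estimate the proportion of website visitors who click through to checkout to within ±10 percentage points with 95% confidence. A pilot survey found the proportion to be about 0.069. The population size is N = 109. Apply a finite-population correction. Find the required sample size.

For a proportion with margin E = 0.1 at 95% confidence, z = 1.960.
n = p̂(1−p̂)(z/E)² = 0.069 × 0.931 × (1.960/0.1)² = 24.68 — call this n₀.
Finite-population correction with N = 109: n = n₀ / (1 + (n₀−1)/N) = 24.68 / 1.217 = 20.28
Round up: n = 21.

n = 21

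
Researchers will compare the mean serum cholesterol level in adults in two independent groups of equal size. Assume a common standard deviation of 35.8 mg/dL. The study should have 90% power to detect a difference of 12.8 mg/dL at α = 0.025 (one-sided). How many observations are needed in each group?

165 per group

For two equal groups, n per group = 2·((z_α + z_β)·σ/δ)².
z_α = 1.960; z_β = 1.282 (power 90%).
n = 2 × (3.242 × 35.8 / 12.8)² = 2 × 82.22 = 164.44
Round up: n = 165 per group.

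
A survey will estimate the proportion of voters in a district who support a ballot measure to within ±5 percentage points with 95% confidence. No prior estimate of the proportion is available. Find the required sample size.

For a proportion with margin E = 0.05 at 95% confidence, z = 1.960.
With no prior estimate, use p = 0.5, which maximizes p(1−p) at 0.25.
n = 0.25 × (z/E)² = 0.25 × (1.960/0.05)² = 384.16
Round up: n = 385.

385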